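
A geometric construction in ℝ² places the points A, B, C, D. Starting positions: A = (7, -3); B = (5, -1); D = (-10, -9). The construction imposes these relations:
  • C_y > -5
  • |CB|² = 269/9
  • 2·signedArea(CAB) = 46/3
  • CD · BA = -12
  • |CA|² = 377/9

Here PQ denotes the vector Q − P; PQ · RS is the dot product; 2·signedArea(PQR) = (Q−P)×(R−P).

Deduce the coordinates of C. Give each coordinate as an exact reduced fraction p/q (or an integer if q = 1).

C = (2/3, -13/3)

1. C_x = 2/3  [2·signedArea(CAB) = 46/3 ∩ CD · BA = -12]
2. C_y = -13/3  [2·signedArea(CAB) = 46/3 ∩ CD · BA = -12]
   → C = (2/3, -13/3)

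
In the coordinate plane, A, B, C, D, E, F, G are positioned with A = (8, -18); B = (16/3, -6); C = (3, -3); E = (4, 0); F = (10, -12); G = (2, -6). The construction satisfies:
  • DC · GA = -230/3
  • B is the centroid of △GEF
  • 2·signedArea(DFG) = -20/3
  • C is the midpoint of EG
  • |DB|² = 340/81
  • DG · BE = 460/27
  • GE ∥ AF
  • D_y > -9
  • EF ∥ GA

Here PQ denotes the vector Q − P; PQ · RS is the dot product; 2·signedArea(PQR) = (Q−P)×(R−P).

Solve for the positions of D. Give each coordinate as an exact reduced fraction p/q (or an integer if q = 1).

1. D_x = 52/9  [DG · BE = 460/27 ∩ DC · GA = -230/3]
2. D_y = -8  [DG · BE = 460/27 ∩ DC · GA = -230/3]
   → D = (52/9, -8)

D = (52/9, -8)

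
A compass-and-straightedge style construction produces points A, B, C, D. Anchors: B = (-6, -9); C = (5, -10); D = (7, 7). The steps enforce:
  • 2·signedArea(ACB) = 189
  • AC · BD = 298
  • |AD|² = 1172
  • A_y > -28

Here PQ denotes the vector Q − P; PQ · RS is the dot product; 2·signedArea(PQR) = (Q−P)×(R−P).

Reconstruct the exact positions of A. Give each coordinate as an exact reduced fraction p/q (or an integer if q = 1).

A = (3, -27)

1. A_x = 3  [2·signedArea(ACB) = 189 ∩ AC · BD = 298]
2. A_y = -27  [2·signedArea(ACB) = 189 ∩ AC · BD = 298]
   → A = (3, -27)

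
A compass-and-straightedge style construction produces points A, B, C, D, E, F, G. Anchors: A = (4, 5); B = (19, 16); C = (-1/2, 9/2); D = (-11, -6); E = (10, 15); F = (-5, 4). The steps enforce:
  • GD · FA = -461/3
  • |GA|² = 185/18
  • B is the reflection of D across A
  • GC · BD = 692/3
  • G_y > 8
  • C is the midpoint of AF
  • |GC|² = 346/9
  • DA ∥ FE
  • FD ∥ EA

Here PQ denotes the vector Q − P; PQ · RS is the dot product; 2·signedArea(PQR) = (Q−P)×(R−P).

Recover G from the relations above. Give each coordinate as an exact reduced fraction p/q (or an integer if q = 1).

1. G_x = 9/2  [GC · BD = 692/3 ∩ GD · FA = -461/3]
2. G_y = 49/6  [GC · BD = 692/3 ∩ GD · FA = -461/3]
   → G = (9/2, 49/6)

G = (9/2, 49/6)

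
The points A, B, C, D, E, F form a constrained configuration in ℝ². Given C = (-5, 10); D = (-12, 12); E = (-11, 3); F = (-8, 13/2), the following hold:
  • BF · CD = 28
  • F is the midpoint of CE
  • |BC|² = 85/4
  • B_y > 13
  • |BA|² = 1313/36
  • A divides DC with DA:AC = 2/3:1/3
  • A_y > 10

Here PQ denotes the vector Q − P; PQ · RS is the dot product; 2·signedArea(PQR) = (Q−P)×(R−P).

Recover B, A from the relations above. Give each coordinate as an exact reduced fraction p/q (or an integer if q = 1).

1. B_x = -2  [line 7·x + -2·y + 41 = 0 ∩ |BC|² = 85/4]
2. B_y = 27/2  [line 7·x + -2·y + 41 = 0 ∩ |BC|² = 85/4]
   → B = (-2, 27/2)
3. A_x = -22/3  [A divides DC with DA:AC = 2/3:1/3]
4. A_y = 32/3  [A divides DC with DA:AC = 2/3:1/3]
   → A = (-22/3, 32/3)

A = (-22/3, 32/3)
B = (-2, 27/2)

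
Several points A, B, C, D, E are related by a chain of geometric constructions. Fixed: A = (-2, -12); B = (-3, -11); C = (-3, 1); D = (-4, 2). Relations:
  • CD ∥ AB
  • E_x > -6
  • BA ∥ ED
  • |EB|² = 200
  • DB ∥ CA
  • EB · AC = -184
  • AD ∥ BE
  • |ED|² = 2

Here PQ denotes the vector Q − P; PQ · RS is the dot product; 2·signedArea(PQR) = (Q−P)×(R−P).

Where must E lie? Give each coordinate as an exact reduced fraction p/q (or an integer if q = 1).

E = (-5, 3)

1. E_x = -5  [BA ∥ ED ∩ AD ∥ BE]
2. E_y = 3  [BA ∥ ED ∩ AD ∥ BE]
   → E = (-5, 3)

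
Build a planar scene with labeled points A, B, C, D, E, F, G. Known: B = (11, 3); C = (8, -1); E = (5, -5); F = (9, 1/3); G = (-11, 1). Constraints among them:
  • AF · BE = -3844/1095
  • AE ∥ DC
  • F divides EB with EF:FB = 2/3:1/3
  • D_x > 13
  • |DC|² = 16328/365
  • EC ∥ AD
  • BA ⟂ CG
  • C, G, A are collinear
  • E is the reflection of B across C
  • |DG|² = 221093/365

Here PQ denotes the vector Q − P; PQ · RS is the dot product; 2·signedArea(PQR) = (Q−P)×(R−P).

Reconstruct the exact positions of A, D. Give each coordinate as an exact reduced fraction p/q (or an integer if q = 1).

1. A_x = 3851/365  [C, G, A are collinear ∩ BA ⟂ CG]
2. A_y = -463/365  [C, G, A are collinear ∩ BA ⟂ CG]
   → A = (3851/365, -463/365)
3. D_x = 4946/365  [AE ∥ DC ∩ EC ∥ AD]
4. D_y = 997/365  [AE ∥ DC ∩ EC ∥ AD]
   → D = (4946/365, 997/365)

A = (3851/365, -463/365)
D = (4946/365, 997/365)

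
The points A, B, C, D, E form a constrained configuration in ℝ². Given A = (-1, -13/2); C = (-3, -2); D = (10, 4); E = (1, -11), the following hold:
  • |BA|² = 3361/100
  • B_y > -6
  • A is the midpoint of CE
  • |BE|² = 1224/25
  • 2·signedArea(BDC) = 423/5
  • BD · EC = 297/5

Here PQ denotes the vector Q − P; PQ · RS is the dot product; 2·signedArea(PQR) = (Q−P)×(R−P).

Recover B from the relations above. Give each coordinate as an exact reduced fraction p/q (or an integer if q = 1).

B = (23/5, -5)

1. B_x = 23/5  [BD · EC = 297/5 ∩ 2·signedArea(BDC) = 423/5]
2. B_y = -5  [BD · EC = 297/5 ∩ 2·signedArea(BDC) = 423/5]
   → B = (23/5, -5)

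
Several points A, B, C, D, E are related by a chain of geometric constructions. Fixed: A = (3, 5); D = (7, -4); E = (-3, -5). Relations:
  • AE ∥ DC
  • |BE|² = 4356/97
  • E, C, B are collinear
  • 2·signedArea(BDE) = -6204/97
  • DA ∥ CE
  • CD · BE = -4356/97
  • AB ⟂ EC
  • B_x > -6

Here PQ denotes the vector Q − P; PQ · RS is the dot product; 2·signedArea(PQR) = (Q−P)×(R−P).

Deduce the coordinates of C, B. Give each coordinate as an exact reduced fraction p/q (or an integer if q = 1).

B = (-555/97, 109/97)
C = (1, -14)

1. C_x = 1  [DA ∥ CE ∩ AE ∥ DC]
2. C_y = -14  [DA ∥ CE ∩ AE ∥ DC]
   → C = (1, -14)
3. B_x = -555/97  [E, C, B are collinear ∩ AB ⟂ EC]
4. B_y = 109/97  [E, C, B are collinear ∩ AB ⟂ EC]
   → B = (-555/97, 109/97)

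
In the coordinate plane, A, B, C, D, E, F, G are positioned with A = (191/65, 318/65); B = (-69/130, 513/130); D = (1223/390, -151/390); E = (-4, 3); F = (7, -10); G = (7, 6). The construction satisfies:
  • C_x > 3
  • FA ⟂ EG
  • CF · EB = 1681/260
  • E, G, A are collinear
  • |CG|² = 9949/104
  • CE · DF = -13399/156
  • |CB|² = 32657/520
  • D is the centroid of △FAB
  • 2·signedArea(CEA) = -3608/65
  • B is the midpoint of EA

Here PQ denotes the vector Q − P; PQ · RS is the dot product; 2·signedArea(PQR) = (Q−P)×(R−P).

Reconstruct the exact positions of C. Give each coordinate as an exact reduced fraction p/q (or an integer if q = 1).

1. C_x = 841/260  [CF · EB = 1681/260 ∩ 2·signedArea(CEA) = -3608/65]
2. C_y = -787/260  [CF · EB = 1681/260 ∩ 2·signedArea(CEA) = -3608/65]
   → C = (841/260, -787/260)

C = (841/260, -787/260)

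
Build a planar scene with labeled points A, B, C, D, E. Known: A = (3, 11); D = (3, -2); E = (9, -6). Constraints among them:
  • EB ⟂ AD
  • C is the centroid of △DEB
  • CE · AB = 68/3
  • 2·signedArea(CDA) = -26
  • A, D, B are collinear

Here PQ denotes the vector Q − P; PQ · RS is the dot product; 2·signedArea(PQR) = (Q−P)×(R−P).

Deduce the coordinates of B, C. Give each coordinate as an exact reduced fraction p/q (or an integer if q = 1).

1. B_x = 3  [A, D, B are collinear ∩ EB ⟂ AD]
2. B_y = -6  [A, D, B are collinear ∩ EB ⟂ AD]
   → B = (3, -6)
3. C_x = 5  [C is the centroid of △DEB]
4. C_y = -14/3  [C is the centroid of △DEB]
   → C = (5, -14/3)

B = (3, -6)
C = (5, -14/3)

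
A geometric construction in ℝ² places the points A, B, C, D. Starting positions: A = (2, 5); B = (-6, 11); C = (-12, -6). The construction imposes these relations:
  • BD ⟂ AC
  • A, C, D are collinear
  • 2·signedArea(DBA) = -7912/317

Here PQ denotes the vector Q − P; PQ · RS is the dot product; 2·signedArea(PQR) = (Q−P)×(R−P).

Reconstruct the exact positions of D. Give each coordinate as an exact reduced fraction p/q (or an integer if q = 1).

1. D_x = -10/317  [A, C, D are collinear ∩ BD ⟂ AC]
2. D_y = 1079/317  [A, C, D are collinear ∩ BD ⟂ AC]
   → D = (-10/317, 1079/317)

D = (-10/317, 1079/317)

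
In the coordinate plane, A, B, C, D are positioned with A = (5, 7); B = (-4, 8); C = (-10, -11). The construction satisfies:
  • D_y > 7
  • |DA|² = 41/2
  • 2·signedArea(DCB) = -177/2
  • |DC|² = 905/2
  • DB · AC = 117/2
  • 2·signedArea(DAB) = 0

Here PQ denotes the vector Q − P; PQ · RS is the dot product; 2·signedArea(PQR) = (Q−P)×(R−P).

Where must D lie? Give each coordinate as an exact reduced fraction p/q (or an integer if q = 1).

D = (1/2, 15/2)

1. D_x = 1/2  [2·signedArea(DAB) = 0 ∩ DB · AC = 117/2]
2. D_y = 15/2  [2·signedArea(DAB) = 0 ∩ DB · AC = 117/2]
   → D = (1/2, 15/2)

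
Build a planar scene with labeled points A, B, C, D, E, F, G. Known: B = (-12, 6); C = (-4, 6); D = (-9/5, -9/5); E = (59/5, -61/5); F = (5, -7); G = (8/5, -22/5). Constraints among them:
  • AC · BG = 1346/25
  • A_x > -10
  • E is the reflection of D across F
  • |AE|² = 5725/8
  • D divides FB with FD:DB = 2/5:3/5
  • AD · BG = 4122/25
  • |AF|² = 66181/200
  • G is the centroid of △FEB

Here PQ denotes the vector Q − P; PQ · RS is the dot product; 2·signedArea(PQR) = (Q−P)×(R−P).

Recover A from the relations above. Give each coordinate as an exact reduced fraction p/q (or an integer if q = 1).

1. A_x = -189/20  [line -68/5·x + 52/5·y + -4266/25 = 0 ∩ |AE|² = 5725/8]
2. A_y = 81/20  [line -68/5·x + 52/5·y + -4266/25 = 0 ∩ |AE|² = 5725/8]
   → A = (-189/20, 81/20)

A = (-189/20, 81/20)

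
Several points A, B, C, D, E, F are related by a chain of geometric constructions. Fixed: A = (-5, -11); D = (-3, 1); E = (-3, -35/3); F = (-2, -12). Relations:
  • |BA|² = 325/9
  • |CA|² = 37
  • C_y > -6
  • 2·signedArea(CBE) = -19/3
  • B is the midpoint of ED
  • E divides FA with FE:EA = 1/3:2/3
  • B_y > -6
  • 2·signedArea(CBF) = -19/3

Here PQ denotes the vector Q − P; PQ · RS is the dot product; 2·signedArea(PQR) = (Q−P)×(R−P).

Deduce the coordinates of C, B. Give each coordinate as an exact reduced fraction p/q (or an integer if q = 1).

1. B_x = -3  [B is the midpoint of ED]
2. B_y = -16/3  [B is the midpoint of ED]
   → B = (-3, -16/3)
3. C_x = -4  [2·signedArea(CBF) = -19/3 ∩ 2·signedArea(CBE) = -19/3]
4. C_y = -5  [2·signedArea(CBF) = -19/3 ∩ 2·signedArea(CBE) = -19/3]
   → C = (-4, -5)

B = (-3, -16/3)
C = (-4, -5)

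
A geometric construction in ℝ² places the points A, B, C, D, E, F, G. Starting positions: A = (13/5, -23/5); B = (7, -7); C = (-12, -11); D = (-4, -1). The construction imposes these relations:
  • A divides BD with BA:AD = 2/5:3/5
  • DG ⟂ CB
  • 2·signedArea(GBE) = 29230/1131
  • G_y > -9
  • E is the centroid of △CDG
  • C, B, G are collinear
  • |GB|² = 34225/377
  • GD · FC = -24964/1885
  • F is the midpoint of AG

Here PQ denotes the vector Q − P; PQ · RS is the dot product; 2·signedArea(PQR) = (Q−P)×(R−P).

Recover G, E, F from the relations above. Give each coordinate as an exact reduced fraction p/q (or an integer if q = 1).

1. G_x = -876/377  [C, B, G are collinear ∩ DG ⟂ CB]
2. G_y = -3379/377  [C, B, G are collinear ∩ DG ⟂ CB]
   → G = (-876/377, -3379/377)
3. E_x = -6908/1131  [E is the centroid of △CDG]
4. E_y = -7903/1131  [E is the centroid of △CDG]
   → E = (-6908/1131, -7903/1131)
5. F_x = 521/3770  [F is the midpoint of AG]
6. F_y = -12783/1885  [F is the midpoint of AG]
   → F = (521/3770, -12783/1885)

E = (-6908/1131, -7903/1131)
F = (521/3770, -12783/1885)
G = (-876/377, -3379/377)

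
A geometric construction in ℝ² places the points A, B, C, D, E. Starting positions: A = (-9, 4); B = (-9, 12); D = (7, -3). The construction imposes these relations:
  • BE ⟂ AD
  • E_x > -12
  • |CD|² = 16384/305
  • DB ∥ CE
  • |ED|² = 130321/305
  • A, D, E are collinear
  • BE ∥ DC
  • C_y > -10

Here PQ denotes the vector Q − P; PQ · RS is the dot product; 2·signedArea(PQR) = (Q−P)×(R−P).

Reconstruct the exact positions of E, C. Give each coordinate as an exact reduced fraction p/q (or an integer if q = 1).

1. E_x = -3641/305  [A, D, E are collinear ∩ BE ⟂ AD]
2. E_y = 1612/305  [A, D, E are collinear ∩ BE ⟂ AD]
   → E = (-3641/305, 1612/305)
3. C_x = 1239/305  [DB ∥ CE ∩ BE ∥ DC]
4. C_y = -2963/305  [DB ∥ CE ∩ BE ∥ DC]
   → C = (1239/305, -2963/305)

C = (1239/305, -2963/305)
E = (-3641/305, 1612/305)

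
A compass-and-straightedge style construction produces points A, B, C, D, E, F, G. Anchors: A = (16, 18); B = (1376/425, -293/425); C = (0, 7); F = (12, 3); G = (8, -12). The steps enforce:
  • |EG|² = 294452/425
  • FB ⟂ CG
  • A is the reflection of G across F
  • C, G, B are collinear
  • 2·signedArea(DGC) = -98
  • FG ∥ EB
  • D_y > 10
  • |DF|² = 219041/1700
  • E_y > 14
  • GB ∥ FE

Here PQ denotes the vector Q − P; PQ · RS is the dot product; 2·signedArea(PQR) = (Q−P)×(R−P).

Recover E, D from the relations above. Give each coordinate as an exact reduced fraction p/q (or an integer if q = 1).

D = (1538/425, 9057/850)
E = (3076/425, 6082/425)

1. E_x = 3076/425  [FG ∥ EB ∩ GB ∥ FE]
2. E_y = 6082/425  [FG ∥ EB ∩ GB ∥ FE]
   → E = (3076/425, 6082/425)
3. D_x = 1538/425  [line -19·x + -8·y + 154 = 0 ∩ |DF|² = 219041/1700]
4. D_y = 9057/850  [line -19·x + -8·y + 154 = 0 ∩ |DF|² = 219041/1700]
   → D = (1538/425, 9057/850)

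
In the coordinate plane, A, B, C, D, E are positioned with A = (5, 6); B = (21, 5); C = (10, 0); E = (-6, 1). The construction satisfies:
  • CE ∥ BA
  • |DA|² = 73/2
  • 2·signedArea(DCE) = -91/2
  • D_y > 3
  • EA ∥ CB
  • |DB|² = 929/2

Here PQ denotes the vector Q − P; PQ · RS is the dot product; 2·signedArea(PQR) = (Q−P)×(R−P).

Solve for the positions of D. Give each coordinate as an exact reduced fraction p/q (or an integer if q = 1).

1. D_x = -1/2  [line -1·x + -16·y + 111/2 = 0 ∩ |DB|² = 929/2]
2. D_y = 7/2  [line -1·x + -16·y + 111/2 = 0 ∩ |DB|² = 929/2]
   → D = (-1/2, 7/2)

D = (-1/2, 7/2)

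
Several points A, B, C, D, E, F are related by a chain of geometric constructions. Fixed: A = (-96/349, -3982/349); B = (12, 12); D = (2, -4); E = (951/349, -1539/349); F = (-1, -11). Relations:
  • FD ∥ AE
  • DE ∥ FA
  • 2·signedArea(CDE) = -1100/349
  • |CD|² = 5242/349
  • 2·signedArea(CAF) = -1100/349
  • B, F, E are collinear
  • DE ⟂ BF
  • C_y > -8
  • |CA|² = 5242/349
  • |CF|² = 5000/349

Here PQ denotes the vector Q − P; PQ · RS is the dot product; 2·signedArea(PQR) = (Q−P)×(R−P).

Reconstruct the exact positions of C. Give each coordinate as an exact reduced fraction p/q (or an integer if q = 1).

1. C_x = 301/349  [line 143/349·x + 253/349·y + 1826/349 = 0 ∩ |CA|² = 5242/349]
2. C_y = -2689/349  [line 143/349·x + 253/349·y + 1826/349 = 0 ∩ |CA|² = 5242/349]
   → C = (301/349, -2689/349)

C = (301/349, -2689/349)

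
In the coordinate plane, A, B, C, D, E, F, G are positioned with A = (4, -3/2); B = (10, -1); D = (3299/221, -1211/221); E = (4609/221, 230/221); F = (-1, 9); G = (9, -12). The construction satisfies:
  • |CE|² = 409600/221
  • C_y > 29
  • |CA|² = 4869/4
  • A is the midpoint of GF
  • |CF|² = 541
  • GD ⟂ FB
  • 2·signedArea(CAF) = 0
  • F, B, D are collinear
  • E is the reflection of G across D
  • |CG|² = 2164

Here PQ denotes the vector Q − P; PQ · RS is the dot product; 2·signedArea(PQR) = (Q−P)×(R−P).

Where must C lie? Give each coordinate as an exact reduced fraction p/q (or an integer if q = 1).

C = (-11, 30)

1. C_x = -11  [line -21/2·x + -5·y + 69/2 = 0 ∩ |CE|² = 409600/221]
2. C_y = 30  [line -21/2·x + -5·y + 69/2 = 0 ∩ |CE|² = 409600/221]
   → C = (-11, 30)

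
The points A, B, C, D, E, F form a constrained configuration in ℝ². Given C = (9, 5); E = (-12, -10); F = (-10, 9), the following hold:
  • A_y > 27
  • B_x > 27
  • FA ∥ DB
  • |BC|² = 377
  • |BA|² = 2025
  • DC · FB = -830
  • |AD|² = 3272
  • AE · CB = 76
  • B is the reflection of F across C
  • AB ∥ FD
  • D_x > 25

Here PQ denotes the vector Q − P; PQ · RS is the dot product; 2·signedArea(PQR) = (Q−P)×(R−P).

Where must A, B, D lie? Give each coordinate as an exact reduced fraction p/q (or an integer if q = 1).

1. B_x = 28  [B is the reflection of F across C]
2. B_y = 1  [B is the reflection of F across C]
   → B = (28, 1)
3. A_x = -8  [line -19·x + 4·y + -264 = 0 ∩ |BA|² = 2025]
4. A_y = 28  [line -19·x + 4·y + -264 = 0 ∩ |BA|² = 2025]
   → A = (-8, 28)
5. D_x = 26  [FA ∥ DB ∩ AB ∥ FD]
6. D_y = -18  [FA ∥ DB ∩ AB ∥ FD]
   → D = (26, -18)

A = (-8, 28)
B = (28, 1)
D = (26, -18)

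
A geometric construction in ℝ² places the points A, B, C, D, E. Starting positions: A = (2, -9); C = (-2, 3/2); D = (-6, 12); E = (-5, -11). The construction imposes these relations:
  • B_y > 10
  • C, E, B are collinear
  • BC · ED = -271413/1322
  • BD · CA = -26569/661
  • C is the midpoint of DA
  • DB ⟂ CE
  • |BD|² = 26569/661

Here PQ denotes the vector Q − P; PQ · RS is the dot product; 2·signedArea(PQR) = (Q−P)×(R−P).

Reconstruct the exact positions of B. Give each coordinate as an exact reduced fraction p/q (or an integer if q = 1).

B = (109/661, 6954/661)

1. B_x = 109/661  [C, E, B are collinear ∩ DB ⟂ CE]
2. B_y = 6954/661  [C, E, B are collinear ∩ DB ⟂ CE]
   → B = (109/661, 6954/661)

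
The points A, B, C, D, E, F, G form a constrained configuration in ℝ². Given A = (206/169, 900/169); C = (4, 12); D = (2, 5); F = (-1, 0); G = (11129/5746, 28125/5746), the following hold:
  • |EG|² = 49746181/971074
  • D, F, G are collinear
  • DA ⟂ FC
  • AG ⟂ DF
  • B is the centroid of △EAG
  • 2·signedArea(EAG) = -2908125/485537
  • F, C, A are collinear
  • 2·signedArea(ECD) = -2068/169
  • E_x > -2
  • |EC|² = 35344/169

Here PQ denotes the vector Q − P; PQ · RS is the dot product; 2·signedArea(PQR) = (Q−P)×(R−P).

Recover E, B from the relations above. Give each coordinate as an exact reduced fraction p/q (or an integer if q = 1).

B = (9157/17238, 1307/442)
E = (-264/169, -228/169)

1. E_x = -264/169  [2·signedArea(EAG) = -2908125/485537 ∩ 2·signedArea(ECD) = -2068/169]
2. E_y = -228/169  [2·signedArea(EAG) = -2908125/485537 ∩ 2·signedArea(ECD) = -2068/169]
   → E = (-264/169, -228/169)
3. B_x = 9157/17238  [B is the centroid of △EAG]
4. B_y = 1307/442  [B is the centroid of △EAG]
   → B = (9157/17238, 1307/442)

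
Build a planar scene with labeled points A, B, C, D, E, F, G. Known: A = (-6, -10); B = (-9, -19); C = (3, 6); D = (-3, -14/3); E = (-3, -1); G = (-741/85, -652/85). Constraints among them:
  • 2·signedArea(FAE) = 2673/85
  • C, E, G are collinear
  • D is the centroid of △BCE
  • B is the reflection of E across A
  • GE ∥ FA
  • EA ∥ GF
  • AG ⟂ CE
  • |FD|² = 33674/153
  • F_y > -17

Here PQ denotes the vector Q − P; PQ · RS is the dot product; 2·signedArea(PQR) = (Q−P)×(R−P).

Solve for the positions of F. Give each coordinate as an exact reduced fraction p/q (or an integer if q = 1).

F = (-996/85, -1417/85)

1. F_x = -996/85  [GE ∥ FA ∩ EA ∥ GF]
2. F_y = -1417/85  [GE ∥ FA ∩ EA ∥ GF]
   → F = (-996/85, -1417/85)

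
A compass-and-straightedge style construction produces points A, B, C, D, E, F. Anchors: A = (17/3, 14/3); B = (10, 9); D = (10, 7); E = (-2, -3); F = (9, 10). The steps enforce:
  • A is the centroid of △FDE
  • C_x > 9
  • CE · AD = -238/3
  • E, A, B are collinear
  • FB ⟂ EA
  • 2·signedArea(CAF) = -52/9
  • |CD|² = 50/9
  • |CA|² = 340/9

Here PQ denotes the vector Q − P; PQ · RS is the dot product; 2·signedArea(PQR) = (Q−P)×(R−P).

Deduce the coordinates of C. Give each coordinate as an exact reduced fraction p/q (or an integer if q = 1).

1. C_x = 29/3  [2·signedArea(CAF) = -52/9 ∩ CE · AD = -238/3]
2. C_y = 28/3  [2·signedArea(CAF) = -52/9 ∩ CE · AD = -238/3]
   → C = (29/3, 28/3)

C = (29/3, 28/3)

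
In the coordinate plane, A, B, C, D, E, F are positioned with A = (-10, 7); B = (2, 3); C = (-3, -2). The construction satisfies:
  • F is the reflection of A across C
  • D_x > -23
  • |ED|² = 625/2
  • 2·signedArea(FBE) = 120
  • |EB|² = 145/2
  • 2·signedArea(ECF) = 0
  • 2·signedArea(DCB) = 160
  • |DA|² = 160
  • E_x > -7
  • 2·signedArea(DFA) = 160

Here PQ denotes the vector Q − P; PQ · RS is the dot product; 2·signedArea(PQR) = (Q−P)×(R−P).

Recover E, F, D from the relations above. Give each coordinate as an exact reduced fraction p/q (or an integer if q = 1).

1. F_x = 4  [F is the reflection of A across C]
2. F_y = -11  [F is the reflection of A across C]
   → F = (4, -11)
3. D_x = -22  [2·signedArea(DFA) = 160 ∩ 2·signedArea(DCB) = 160]
4. D_y = 11  [2·signedArea(DFA) = 160 ∩ 2·signedArea(DCB) = 160]
   → D = (-22, 11)
5. E_x = -13/2  [2·signedArea(ECF) = 0 ∩ 2·signedArea(FBE) = 120]
6. E_y = 5/2  [2·signedArea(ECF) = 0 ∩ 2·signedArea(FBE) = 120]
   → E = (-13/2, 5/2)

D = (-22, 11)
E = (-13/2, 5/2)
F = (4, -11)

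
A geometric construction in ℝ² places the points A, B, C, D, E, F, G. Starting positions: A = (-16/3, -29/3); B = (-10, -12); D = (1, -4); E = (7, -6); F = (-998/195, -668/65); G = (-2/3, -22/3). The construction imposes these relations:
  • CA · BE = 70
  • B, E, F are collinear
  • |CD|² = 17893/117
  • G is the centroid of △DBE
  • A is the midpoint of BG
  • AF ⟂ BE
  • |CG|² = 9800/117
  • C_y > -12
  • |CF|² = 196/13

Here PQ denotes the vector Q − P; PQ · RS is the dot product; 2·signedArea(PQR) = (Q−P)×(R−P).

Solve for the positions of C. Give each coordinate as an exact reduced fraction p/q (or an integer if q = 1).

C = (-1712/195, -752/65)

1. C_x = -1712/195  [line -17·x + -6·y + -656/3 = 0 ∩ |CF|² = 196/13]
2. C_y = -752/65  [line -17·x + -6·y + -656/3 = 0 ∩ |CF|² = 196/13]
   → C = (-1712/195, -752/65)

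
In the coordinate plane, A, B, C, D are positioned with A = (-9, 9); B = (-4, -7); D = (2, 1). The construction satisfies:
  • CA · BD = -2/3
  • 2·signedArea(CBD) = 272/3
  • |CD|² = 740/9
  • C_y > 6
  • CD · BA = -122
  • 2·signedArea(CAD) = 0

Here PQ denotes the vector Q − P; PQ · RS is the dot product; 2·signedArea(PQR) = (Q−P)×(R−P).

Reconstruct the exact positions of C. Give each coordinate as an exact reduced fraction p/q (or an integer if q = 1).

1. C_x = -16/3  [2·signedArea(CAD) = 0 ∩ CA · BD = -2/3]
2. C_y = 19/3  [2·signedArea(CAD) = 0 ∩ CA · BD = -2/3]
   → C = (-16/3, 19/3)

C = (-16/3, 19/3)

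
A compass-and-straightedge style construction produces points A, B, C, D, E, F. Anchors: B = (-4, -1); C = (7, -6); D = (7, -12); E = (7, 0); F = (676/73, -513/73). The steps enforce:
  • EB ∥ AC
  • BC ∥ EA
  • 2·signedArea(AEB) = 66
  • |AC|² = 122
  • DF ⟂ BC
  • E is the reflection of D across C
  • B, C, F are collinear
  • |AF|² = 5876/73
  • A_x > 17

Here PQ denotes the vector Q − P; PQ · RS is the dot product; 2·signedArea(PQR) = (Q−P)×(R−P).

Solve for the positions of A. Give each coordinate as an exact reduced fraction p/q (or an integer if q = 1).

1. A_x = 18  [EB ∥ AC ∩ BC ∥ EA]
2. A_y = -5  [EB ∥ AC ∩ BC ∥ EA]
   → A = (18, -5)

A = (18, -5)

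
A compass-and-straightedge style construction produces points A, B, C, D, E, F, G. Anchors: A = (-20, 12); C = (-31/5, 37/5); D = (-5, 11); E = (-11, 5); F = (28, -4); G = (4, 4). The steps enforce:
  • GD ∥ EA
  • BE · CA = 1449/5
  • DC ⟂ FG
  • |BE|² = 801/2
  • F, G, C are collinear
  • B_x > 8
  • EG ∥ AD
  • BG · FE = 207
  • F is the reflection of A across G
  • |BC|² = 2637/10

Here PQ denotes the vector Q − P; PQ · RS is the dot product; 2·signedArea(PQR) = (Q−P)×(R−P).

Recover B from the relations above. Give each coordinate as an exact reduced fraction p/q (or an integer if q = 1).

1. B_x = 17/2  [BE · CA = 1449/5 ∩ BG · FE = 207]
2. B_y = 1/2  [BE · CA = 1449/5 ∩ BG · FE = 207]
   → B = (17/2, 1/2)

B = (17/2, 1/2)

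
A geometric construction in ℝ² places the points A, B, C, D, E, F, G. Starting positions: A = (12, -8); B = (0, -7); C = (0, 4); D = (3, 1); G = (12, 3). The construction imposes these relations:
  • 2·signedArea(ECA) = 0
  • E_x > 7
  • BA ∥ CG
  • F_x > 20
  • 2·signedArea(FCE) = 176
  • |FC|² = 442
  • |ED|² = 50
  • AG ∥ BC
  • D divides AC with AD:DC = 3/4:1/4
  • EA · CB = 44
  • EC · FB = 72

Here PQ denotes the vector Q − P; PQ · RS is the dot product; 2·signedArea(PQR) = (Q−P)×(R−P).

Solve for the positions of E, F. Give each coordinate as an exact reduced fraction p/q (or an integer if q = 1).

1. E_x = 8  [2·signedArea(ECA) = 0 ∩ EA · CB = 44]
2. E_y = -4  [2·signedArea(ECA) = 0 ∩ EA · CB = 44]
   → E = (8, -4)
3. F_x = 21  [2·signedArea(FCE) = 176 ∩ EC · FB = 72]
4. F_y = 5  [2·signedArea(FCE) = 176 ∩ EC · FB = 72]
   → F = (21, 5)

E = (8, -4)
F = (21, 5)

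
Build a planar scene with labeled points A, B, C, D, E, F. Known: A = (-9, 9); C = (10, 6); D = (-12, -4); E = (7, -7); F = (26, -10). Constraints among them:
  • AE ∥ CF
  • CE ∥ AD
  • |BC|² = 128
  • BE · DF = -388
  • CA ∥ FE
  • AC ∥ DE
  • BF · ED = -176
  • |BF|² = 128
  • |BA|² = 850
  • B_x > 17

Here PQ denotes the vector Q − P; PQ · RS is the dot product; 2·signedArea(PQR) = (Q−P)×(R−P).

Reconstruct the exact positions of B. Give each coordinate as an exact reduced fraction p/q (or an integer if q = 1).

1. B_x = 18  [line 19·x + -3·y + -348 = 0 ∩ |BF|² = 128]
2. B_y = -2  [line 19·x + -3·y + -348 = 0 ∩ |BF|² = 128]
   → B = (18, -2)

B = (18, -2)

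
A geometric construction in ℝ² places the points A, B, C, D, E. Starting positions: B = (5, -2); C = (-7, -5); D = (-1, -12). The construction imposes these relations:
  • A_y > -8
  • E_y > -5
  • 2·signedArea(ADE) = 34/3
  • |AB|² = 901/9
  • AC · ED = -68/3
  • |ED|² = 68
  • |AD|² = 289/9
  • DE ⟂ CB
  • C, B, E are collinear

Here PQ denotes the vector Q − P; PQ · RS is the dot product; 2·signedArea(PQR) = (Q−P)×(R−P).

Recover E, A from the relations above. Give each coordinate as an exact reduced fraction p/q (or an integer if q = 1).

1. E_x = -3  [C, B, E are collinear ∩ DE ⟂ CB]
2. E_y = -4  [C, B, E are collinear ∩ DE ⟂ CB]
   → E = (-3, -4)
3. A_x = -11/3  [2·signedArea(ADE) = 34/3 ∩ AC · ED = -68/3]
4. A_y = -7  [2·signedArea(ADE) = 34/3 ∩ AC · ED = -68/3]
   → A = (-11/3, -7)

A = (-11/3, -7)
E = (-3, -4)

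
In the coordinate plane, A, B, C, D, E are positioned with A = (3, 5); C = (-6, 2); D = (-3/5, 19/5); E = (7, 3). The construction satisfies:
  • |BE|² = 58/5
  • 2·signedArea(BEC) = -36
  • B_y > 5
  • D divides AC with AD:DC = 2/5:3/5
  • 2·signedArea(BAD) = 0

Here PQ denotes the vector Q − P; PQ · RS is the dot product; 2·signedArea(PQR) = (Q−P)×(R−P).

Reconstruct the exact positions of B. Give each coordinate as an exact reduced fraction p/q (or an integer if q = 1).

B = (24/5, 28/5)

1. B_x = 24/5  [2·signedArea(BAD) = 0 ∩ 2·signedArea(BEC) = -36]
2. B_y = 28/5  [2·signedArea(BAD) = 0 ∩ 2·signedArea(BEC) = -36]
   → B = (24/5, 28/5)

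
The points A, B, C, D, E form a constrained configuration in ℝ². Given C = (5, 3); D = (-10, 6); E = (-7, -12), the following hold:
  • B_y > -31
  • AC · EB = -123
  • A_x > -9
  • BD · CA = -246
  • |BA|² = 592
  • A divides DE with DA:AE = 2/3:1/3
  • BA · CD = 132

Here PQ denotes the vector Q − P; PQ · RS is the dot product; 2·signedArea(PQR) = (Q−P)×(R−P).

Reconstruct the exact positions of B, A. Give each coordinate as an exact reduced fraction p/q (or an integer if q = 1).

1. A_x = -8  [A divides DE with DA:AE = 2/3:1/3]
2. A_y = -6  [A divides DE with DA:AE = 2/3:1/3]
   → A = (-8, -6)
3. B_x = -4  [BA · CD = 132 ∩ AC · EB = -123]
4. B_y = -30  [BA · CD = 132 ∩ AC · EB = -123]
   → B = (-4, -30)

A = (-8, -6)
B = (-4, -30)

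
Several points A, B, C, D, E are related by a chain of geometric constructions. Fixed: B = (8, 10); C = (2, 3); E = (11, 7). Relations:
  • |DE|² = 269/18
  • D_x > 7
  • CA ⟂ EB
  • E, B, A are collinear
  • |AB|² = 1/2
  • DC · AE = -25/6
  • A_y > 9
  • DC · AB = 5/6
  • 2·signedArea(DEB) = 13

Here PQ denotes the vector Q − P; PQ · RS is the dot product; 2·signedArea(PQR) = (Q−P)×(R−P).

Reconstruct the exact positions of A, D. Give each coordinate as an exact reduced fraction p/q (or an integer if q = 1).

1. A_x = 17/2  [E, B, A are collinear ∩ CA ⟂ EB]
2. A_y = 19/2  [E, B, A are collinear ∩ CA ⟂ EB]
   → A = (17/2, 19/2)
3. D_x = 43/6  [DC · AE = -25/6 ∩ 2·signedArea(DEB) = 13]
4. D_y = 13/2  [DC · AE = -25/6 ∩ 2·signedArea(DEB) = 13]
   → D = (43/6, 13/2)

A = (17/2, 19/2)
D = (43/6, 13/2)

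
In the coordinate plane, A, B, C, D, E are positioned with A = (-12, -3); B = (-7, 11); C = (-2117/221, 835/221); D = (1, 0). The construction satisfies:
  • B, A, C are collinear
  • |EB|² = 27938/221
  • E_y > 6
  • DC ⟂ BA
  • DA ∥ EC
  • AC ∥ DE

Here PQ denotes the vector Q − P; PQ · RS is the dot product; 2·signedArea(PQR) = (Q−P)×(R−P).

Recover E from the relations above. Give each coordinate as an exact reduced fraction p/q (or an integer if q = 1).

1. E_x = 756/221  [DA ∥ EC ∩ AC ∥ DE]
2. E_y = 1498/221  [DA ∥ EC ∩ AC ∥ DE]
   → E = (756/221, 1498/221)

E = (756/221, 1498/221)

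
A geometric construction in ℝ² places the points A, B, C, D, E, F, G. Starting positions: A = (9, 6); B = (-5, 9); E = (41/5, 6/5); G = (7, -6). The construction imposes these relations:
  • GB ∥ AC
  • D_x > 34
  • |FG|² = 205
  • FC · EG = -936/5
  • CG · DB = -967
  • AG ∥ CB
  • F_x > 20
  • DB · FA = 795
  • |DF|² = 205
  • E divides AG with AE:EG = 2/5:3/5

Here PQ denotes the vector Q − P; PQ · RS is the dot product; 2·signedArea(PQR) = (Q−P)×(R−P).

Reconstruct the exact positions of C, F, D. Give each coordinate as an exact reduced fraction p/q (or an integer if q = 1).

1. C_x = -3  [AG ∥ CB ∩ GB ∥ AC]
2. C_y = 21  [AG ∥ CB ∩ GB ∥ AC]
   → C = (-3, 21)
3. F_x = 21  [line 6/5·x + 36/5·y + 198/5 = 0 ∩ |FG|² = 205]
4. F_y = -9  [line 6/5·x + 36/5·y + 198/5 = 0 ∩ |FG|² = 205]
   → F = (21, -9)
5. D_x = 35  [DB · FA = 795 ∩ CG · DB = -967]
6. D_y = -12  [DB · FA = 795 ∩ CG · DB = -967]
   → D = (35, -12)

C = (-3, 21)
D = (35, -12)
F = (21, -9)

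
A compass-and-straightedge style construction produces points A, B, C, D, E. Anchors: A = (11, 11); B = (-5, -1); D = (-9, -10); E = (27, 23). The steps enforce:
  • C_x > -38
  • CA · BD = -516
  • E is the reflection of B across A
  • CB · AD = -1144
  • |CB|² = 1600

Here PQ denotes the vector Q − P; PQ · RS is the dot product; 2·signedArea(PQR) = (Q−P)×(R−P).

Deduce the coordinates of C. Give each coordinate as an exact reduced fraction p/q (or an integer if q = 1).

C = (-37, -25)

1. C_x = -37  [CB · AD = -1144 ∩ CA · BD = -516]
2. C_y = -25  [CB · AD = -1144 ∩ CA · BD = -516]
   → C = (-37, -25)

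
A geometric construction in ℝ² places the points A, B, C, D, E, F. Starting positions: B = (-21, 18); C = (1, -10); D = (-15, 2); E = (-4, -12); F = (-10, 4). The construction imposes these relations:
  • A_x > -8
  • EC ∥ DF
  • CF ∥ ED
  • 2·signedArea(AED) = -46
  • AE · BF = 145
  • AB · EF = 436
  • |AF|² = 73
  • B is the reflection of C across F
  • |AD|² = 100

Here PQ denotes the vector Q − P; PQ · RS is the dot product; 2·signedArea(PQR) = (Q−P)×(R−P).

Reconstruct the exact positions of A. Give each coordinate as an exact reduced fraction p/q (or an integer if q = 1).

1. A_x = -7  [AB · EF = 436 ∩ 2·signedArea(AED) = -46]
2. A_y = -4  [AB · EF = 436 ∩ 2·signedArea(AED) = -46]
   → A = (-7, -4)

A = (-7, -4)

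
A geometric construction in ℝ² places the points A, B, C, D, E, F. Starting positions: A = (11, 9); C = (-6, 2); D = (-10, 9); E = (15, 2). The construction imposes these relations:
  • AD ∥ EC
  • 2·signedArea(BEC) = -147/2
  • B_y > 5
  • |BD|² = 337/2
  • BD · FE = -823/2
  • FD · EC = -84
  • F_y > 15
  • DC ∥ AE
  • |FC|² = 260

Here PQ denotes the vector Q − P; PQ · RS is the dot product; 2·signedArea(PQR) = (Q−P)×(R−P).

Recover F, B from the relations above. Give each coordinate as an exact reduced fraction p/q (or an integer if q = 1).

1. F_x = -14  [FD · EC = -84]
2. F_y = 16  [|FC|² = 260]
   → F = (-14, 16)
3. B_x = 5/2  [BD · FE = -823/2 ∩ 2·signedArea(BEC) = -147/2]
4. B_y = 11/2  [BD · FE = -823/2 ∩ 2·signedArea(BEC) = -147/2]
   → B = (5/2, 11/2)

B = (5/2, 11/2)
F = (-14, 16)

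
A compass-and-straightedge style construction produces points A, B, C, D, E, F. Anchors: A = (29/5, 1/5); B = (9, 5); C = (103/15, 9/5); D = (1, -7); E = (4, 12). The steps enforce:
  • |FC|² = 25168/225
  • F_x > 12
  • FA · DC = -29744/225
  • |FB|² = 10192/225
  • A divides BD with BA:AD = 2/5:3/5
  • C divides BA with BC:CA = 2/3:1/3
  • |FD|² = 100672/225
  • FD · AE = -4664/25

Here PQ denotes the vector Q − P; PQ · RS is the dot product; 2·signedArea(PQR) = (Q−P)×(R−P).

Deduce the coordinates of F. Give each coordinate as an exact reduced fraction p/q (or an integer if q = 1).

F = (191/15, 53/5)

1. F_x = 191/15  [FA · DC = -29744/225 ∩ FD · AE = -4664/25]
2. F_y = 53/5  [FA · DC = -29744/225 ∩ FD · AE = -4664/25]
   → F = (191/15, 53/5)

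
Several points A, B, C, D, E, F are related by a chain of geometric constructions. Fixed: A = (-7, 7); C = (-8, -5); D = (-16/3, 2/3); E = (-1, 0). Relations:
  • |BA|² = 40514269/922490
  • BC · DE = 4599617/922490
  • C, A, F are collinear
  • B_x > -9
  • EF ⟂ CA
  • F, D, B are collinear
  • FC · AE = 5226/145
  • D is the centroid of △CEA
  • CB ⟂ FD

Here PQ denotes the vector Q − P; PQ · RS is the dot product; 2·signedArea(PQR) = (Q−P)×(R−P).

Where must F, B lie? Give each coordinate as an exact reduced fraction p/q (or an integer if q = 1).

B = (-7660449/922490, 463537/922490)
F = (-1093/145, 79/145)

1. F_x = -1093/145  [C, A, F are collinear ∩ EF ⟂ CA]
2. F_y = 79/145  [C, A, F are collinear ∩ EF ⟂ CA]
   → F = (-1093/145, 79/145)
3. B_x = -7660449/922490  [F, D, B are collinear ∩ CB ⟂ FD]
4. B_y = 463537/922490  [F, D, B are collinear ∩ CB ⟂ FD]
   → B = (-7660449/922490, 463537/922490)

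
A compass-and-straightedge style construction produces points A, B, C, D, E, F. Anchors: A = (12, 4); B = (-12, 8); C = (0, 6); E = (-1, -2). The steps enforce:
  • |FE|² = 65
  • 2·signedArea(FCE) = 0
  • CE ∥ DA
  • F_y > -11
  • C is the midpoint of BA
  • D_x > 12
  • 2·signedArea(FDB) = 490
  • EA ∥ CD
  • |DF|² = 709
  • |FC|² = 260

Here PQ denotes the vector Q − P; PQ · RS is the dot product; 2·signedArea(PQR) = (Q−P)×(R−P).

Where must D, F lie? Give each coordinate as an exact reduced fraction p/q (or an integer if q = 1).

D = (13, 12)
F = (-2, -10)

1. D_x = 13  [CE ∥ DA ∩ EA ∥ CD]
2. D_y = 12  [CE ∥ DA ∩ EA ∥ CD]
   → D = (13, 12)
3. F_x = -2  [2·signedArea(FCE) = 0 ∩ 2·signedArea(FDB) = 490]
4. F_y = -10  [2·signedArea(FCE) = 0 ∩ 2·signedArea(FDB) = 490]
   → F = (-2, -10)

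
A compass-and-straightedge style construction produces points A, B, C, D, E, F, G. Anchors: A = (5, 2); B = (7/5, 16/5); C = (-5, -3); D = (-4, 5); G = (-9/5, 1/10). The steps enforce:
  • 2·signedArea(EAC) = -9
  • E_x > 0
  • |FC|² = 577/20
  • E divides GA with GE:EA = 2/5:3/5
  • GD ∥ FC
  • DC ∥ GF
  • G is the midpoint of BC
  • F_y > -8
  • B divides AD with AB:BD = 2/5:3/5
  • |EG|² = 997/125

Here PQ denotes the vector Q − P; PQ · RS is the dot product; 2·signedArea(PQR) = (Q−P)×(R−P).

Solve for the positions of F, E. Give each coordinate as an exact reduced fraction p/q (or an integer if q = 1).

E = (23/25, 43/50)
F = (-14/5, -79/10)

1. F_x = -14/5  [GD ∥ FC ∩ DC ∥ GF]
2. F_y = -79/10  [GD ∥ FC ∩ DC ∥ GF]
   → F = (-14/5, -79/10)
3. E_x = 23/25  [E divides GA with GE:EA = 2/5:3/5]
4. E_y = 43/50  [E divides GA with GE:EA = 2/5:3/5]
   → E = (23/25, 43/50)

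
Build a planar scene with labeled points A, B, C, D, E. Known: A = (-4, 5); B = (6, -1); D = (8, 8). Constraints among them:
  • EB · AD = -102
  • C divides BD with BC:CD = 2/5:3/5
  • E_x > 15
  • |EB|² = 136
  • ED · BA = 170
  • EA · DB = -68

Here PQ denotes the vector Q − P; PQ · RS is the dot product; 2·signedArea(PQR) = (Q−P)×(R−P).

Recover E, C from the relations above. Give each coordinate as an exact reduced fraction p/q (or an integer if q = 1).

1. E_x = 16  [EA · DB = -68 ∩ EB · AD = -102]
2. E_y = -7  [EA · DB = -68 ∩ EB · AD = -102]
   → E = (16, -7)
3. C_x = 34/5  [C divides BD with BC:CD = 2/5:3/5]
4. C_y = 13/5  [C divides BD with BC:CD = 2/5:3/5]
   → C = (34/5, 13/5)

C = (34/5, 13/5)
E = (16, -7)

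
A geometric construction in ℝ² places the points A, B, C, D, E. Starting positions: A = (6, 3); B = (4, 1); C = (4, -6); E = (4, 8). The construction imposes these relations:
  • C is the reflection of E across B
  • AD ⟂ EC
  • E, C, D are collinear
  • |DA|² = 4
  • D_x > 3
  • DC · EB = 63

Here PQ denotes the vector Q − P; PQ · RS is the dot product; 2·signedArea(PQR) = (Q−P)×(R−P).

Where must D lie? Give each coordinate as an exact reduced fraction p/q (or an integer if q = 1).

D = (4, 3)

1. D_x = 4  [E, C, D are collinear ∩ AD ⟂ EC]
2. D_y = 3  [E, C, D are collinear ∩ AD ⟂ EC]
   → D = (4, 3)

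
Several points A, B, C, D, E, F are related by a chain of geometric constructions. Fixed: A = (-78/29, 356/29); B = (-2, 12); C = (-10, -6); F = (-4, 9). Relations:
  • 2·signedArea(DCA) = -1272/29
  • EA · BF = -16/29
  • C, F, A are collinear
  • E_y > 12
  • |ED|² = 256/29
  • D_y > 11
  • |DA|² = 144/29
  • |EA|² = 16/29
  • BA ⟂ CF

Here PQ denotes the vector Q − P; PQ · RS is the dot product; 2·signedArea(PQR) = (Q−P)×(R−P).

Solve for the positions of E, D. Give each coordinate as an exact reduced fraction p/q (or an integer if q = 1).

1. E_x = -98/29  [line 2·x + 3·y + -896/29 = 0 ∩ |EA|² = 16/29]
2. E_y = 364/29  [line 2·x + 3·y + -896/29 = 0 ∩ |EA|² = 16/29]
   → E = (-98/29, 364/29)
3. D_x = -18/29  [line -530/29·x + 212/29·y + -2756/29 = 0 ∩ |DA|² = 144/29]
4. D_y = 332/29  [line -530/29·x + 212/29·y + -2756/29 = 0 ∩ |DA|² = 144/29]
   → D = (-18/29, 332/29)

D = (-18/29, 332/29)
E = (-98/29, 364/29)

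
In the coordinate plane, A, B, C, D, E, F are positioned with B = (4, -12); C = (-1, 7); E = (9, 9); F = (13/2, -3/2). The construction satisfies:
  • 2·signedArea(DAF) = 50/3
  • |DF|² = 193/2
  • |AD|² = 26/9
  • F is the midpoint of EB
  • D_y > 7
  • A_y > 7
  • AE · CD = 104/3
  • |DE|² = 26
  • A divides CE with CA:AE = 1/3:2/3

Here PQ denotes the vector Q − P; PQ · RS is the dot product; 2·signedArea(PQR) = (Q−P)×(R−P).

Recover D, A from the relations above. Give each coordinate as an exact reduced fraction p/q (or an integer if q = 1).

1. A_x = 7/3  [A divides CE with CA:AE = 1/3:2/3]
2. A_y = 23/3  [A divides CE with CA:AE = 1/3:2/3]
   → A = (7/3, 23/3)
3. D_x = 4  [2·signedArea(DAF) = 50/3 ∩ AE · CD = 104/3]
4. D_y = 8  [2·signedArea(DAF) = 50/3 ∩ AE · CD = 104/3]
   → D = (4, 8)

A = (7/3, 23/3)
D = (4, 8)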